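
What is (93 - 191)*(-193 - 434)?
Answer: 61446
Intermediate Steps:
(93 - 191)*(-193 - 434) = -98*(-627) = 61446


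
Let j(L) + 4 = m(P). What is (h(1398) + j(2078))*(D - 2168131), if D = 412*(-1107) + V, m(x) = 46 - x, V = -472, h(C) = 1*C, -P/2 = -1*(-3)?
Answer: -3795297402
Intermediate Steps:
P = -6 (P = -(-2)*(-3) = -2*3 = -6)
h(C) = C
j(L) = 48 (j(L) = -4 + (46 - 1*(-6)) = -4 + (46 + 6) = -4 + 52 = 48)
D = -456556 (D = 412*(-1107) - 472 = -456084 - 472 = -456556)
(h(1398) + j(2078))*(D - 2168131) = (1398 + 48)*(-456556 - 2168131) = 1446*(-2624687) = -3795297402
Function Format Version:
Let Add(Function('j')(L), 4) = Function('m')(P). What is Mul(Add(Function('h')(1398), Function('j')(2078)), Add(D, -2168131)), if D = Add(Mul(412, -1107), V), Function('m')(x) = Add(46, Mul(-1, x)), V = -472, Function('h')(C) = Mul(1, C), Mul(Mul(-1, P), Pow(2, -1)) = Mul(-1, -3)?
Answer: -3795297402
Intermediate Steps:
P = -6 (P = Mul(-2, Mul(-1, -3)) = Mul(-2, 3) = -6)
Function('h')(C) = C
Function('j')(L) = 48 (Function('j')(L) = Add(-4, Add(46, Mul(-1, -6))) = Add(-4, Add(46, 6)) = Add(-4, 52) = 48)
D = -456556 (D = Add(Mul(412, -1107), -472) = Add(-456084, -472) = -456556)
Mul(Add(Function('h')(1398), Function('j')(2078)), Add(D, -2168131)) = Mul(Add(1398, 48), Add(-456556, -2168131)) = Mul(1446, -2624687) = -3795297402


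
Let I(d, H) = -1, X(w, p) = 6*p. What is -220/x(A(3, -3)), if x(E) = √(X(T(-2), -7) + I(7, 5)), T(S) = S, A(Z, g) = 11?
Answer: 220*I*√43/43 ≈ 33.55*I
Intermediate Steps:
x(E) = I*√43 (x(E) = √(6*(-7) - 1) = √(-42 - 1) = √(-43) = I*√43)
-220/x(A(3, -3)) = -220*(-I*√43/43) = -(-220)*I*√43/43 = 220*I*√43/43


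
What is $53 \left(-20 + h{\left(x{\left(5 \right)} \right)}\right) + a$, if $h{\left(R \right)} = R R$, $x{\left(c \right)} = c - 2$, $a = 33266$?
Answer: $32683$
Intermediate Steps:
$x{\left(c \right)} = -2 + c$ ($x{\left(c \right)} = c - 2 = -2 + c$)
$h{\left(R \right)} = R^{2}$
$53 \left(-20 + h{\left(x{\left(5 \right)} \right)}\right) + a = 53 \left(-20 + \left(-2 + 5\right)^{2}\right) + 33266 = 53 \left(-20 + 3^{2}\right) + 33266 = 53 \left(-20 + 9\right) + 33266 = 53 \left(-11\right) + 33266 = -583 + 33266 = 32683$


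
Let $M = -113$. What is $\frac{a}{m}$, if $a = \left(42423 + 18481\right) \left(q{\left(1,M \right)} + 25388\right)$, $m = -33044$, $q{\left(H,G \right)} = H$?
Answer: $- \frac{386572914}{8261} \approx -46795.0$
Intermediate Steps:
$a = 1546291656$ ($a = \left(42423 + 18481\right) \left(1 + 25388\right) = 60904 \cdot 25389 = 1546291656$)
$\frac{a}{m} = \frac{1546291656}{-33044} = 1546291656 \left(- \frac{1}{33044}\right) = - \frac{386572914}{8261}$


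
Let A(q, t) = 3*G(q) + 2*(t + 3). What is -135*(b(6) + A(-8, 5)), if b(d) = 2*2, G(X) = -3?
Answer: -1485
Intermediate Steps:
A(q, t) = -3 + 2*t (A(q, t) = 3*(-3) + 2*(t + 3) = -9 + 2*(3 + t) = -9 + (6 + 2*t) = -3 + 2*t)
b(d) = 4
-135*(b(6) + A(-8, 5)) = -135*(4 + (-3 + 2*5)) = -135*(4 + (-3 + 10)) = -135*(4 + 7) = -135*11 = -1485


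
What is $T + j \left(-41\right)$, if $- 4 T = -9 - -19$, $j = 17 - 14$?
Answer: $- \frac{251}{2} \approx -125.5$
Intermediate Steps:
$j = 3$
$T = - \frac{5}{2}$ ($T = - \frac{-9 - -19}{4} = - \frac{-9 + 19}{4} = \left(- \frac{1}{4}\right) 10 = - \frac{5}{2} \approx -2.5$)
$T + j \left(-41\right) = - \frac{5}{2} + 3 \left(-41\right) = - \frac{5}{2} - 123 = - \frac{251}{2}$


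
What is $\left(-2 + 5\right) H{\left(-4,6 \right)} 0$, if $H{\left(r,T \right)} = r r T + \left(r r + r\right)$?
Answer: $0$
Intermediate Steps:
$H{\left(r,T \right)} = r + r^{2} + T r^{2}$ ($H{\left(r,T \right)} = r^{2} T + \left(r^{2} + r\right) = T r^{2} + \left(r + r^{2}\right) = r + r^{2} + T r^{2}$)
$\left(-2 + 5\right) H{\left(-4,6 \right)} 0 = \left(-2 + 5\right) \left(- 4 \left(1 - 4 + 6 \left(-4\right)\right)\right) 0 = 3 \left(- 4 \left(1 - 4 - 24\right)\right) 0 = 3 \left(\left(-4\right) \left(-27\right)\right) 0 = 3 \cdot 108 \cdot 0 = 324 \cdot 0 = 0$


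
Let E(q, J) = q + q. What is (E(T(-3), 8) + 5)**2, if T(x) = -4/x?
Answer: 529/9 ≈ 58.778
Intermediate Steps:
E(q, J) = 2*q
(E(T(-3), 8) + 5)**2 = (2*(-4/(-3)) + 5)**2 = (2*(-4*(-1/3)) + 5)**2 = (2*(4/3) + 5)**2 = (8/3 + 5)**2 = (23/3)**2 = 529/9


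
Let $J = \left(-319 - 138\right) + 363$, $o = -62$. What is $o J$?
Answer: $5828$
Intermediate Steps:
$J = -94$ ($J = -457 + 363 = -94$)
$o J = \left(-62\right) \left(-94\right) = 5828$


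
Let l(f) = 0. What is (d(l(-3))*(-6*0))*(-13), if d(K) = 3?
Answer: 0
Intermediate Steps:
(d(l(-3))*(-6*0))*(-13) = (3*(-6*0))*(-13) = (3*0)*(-13) = 0*(-13) = 0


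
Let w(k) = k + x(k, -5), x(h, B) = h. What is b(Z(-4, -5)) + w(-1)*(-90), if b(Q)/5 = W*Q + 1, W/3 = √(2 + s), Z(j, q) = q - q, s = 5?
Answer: 185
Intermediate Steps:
Z(j, q) = 0
W = 3*√7 (W = 3*√(2 + 5) = 3*√7 ≈ 7.9373)
w(k) = 2*k (w(k) = k + k = 2*k)
b(Q) = 5 + 15*Q*√7 (b(Q) = 5*((3*√7)*Q + 1) = 5*(3*Q*√7 + 1) = 5*(1 + 3*Q*√7) = 5 + 15*Q*√7)
b(Z(-4, -5)) + w(-1)*(-90) = (5 + 15*0*√7) + (2*(-1))*(-90) = (5 + 0) - 2*(-90) = 5 + 180 = 185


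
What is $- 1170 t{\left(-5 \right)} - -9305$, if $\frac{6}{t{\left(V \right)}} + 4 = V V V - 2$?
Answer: $\frac{1225975}{131} \approx 9358.6$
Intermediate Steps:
$t{\left(V \right)} = \frac{6}{-6 + V^{3}}$ ($t{\left(V \right)} = \frac{6}{-4 + \left(V V V - 2\right)} = \frac{6}{-4 + \left(V^{2} V - 2\right)} = \frac{6}{-4 + \left(V^{3} - 2\right)} = \frac{6}{-4 + \left(-2 + V^{3}\right)} = \frac{6}{-6 + V^{3}}$)
$- 1170 t{\left(-5 \right)} - -9305 = - 1170 \frac{6}{-6 + \left(-5\right)^{3}} - -9305 = - 1170 \frac{6}{-6 - 125} + 9305 = - 1170 \frac{6}{-131} + 9305 = - 1170 \cdot 6 \left(- \frac{1}{131}\right) + 9305 = \left(-1170\right) \left(- \frac{6}{131}\right) + 9305 = \frac{7020}{131} + 9305 = \frac{1225975}{131}$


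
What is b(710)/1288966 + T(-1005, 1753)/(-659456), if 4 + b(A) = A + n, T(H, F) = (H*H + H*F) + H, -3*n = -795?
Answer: 3015226843/2639802368 ≈ 1.1422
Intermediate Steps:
n = 265 (n = -⅓*(-795) = 265)
T(H, F) = H + H² + F*H (T(H, F) = (H² + F*H) + H = H + H² + F*H)
b(A) = 261 + A (b(A) = -4 + (A + 265) = -4 + (265 + A) = 261 + A)
b(710)/1288966 + T(-1005, 1753)/(-659456) = (261 + 710)/1288966 - 1005*(1 + 1753 - 1005)/(-659456) = 971*(1/1288966) - 1005*749*(-1/659456) = 971/1288966 - 752745*(-1/659456) = 971/1288966 + 107535/94208 = 3015226843/2639802368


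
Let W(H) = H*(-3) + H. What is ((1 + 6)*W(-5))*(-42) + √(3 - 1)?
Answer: -2940 + √2 ≈ -2938.6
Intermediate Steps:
W(H) = -2*H (W(H) = -3*H + H = -2*H)
((1 + 6)*W(-5))*(-42) + √(3 - 1) = ((1 + 6)*(-2*(-5)))*(-42) + √(3 - 1) = (7*10)*(-42) + √2 = 70*(-42) + √2 = -2940 + √2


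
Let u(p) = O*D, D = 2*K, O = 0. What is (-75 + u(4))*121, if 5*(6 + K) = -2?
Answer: -9075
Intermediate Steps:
K = -32/5 (K = -6 + (1/5)*(-2) = -6 - 2/5 = -32/5 ≈ -6.4000)
D = -64/5 (D = 2*(-32/5) = -64/5 ≈ -12.800)
u(p) = 0 (u(p) = 0*(-64/5) = 0)
(-75 + u(4))*121 = (-75 + 0)*121 = -75*121 = -9075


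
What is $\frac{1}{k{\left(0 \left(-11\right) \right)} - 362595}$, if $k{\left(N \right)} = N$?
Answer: $- \frac{1}{362595} \approx -2.7579 \cdot 10^{-6}$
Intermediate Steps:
$\frac{1}{k{\left(0 \left(-11\right) \right)} - 362595} = \frac{1}{0 \left(-11\right) - 362595} = \frac{1}{0 - 362595} = \frac{1}{-362595} = - \frac{1}{362595}$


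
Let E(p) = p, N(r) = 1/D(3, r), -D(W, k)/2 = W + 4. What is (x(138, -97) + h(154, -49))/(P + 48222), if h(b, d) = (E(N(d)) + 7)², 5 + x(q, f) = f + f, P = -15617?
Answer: -5919/1278116 ≈ -0.0046310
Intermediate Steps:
D(W, k) = -8 - 2*W (D(W, k) = -2*(W + 4) = -2*(4 + W) = -8 - 2*W)
N(r) = -1/14 (N(r) = 1/(-8 - 2*3) = 1/(-8 - 6) = 1/(-14) = -1/14)
x(q, f) = -5 + 2*f (x(q, f) = -5 + (f + f) = -5 + 2*f)
h(b, d) = 9409/196 (h(b, d) = (-1/14 + 7)² = (97/14)² = 9409/196)
(x(138, -97) + h(154, -49))/(P + 48222) = ((-5 + 2*(-97)) + 9409/196)/(-15617 + 48222) = ((-5 - 194) + 9409/196)/32605 = (-199 + 9409/196)*(1/32605) = -29595/196*1/32605 = -5919/1278116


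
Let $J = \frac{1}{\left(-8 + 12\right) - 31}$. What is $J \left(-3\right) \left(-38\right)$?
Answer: $- \frac{38}{9} \approx -4.2222$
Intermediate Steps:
$J = - \frac{1}{27}$ ($J = \frac{1}{4 - 31} = \frac{1}{-27} = - \frac{1}{27} \approx -0.037037$)
$J \left(-3\right) \left(-38\right) = \left(- \frac{1}{27}\right) \left(-3\right) \left(-38\right) = \frac{1}{9} \left(-38\right) = - \frac{38}{9}$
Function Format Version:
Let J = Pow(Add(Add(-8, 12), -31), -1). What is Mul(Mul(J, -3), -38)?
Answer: Rational(-38, 9) ≈ -4.2222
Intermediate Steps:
J = Rational(-1, 27) (J = Pow(Add(4, -31), -1) = Pow(-27, -1) = Rational(-1, 27) ≈ -0.037037)
Mul(Mul(J, -3), -38) = Mul(Mul(Rational(-1, 27), -3), -38) = Mul(Rational(1, 9), -38) = Rational(-38, 9)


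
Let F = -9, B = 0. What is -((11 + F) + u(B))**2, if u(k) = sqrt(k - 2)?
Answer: -(2 + I*sqrt(2))**2 ≈ -2.0 - 5.6569*I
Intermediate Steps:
u(k) = sqrt(-2 + k)
-((11 + F) + u(B))**2 = -((11 - 9) + sqrt(-2 + 0))**2 = -(2 + sqrt(-2))**2 = -(2 + I*sqrt(2))**2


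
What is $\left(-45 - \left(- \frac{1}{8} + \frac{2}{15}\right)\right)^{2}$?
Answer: $\frac{29170801}{14400} \approx 2025.8$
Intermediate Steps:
$\left(-45 - \left(- \frac{1}{8} + \frac{2}{15}\right)\right)^{2} = \left(-45 - \frac{1}{120}\right)^{2} = \left(- \frac{5401}{120}\right)^{2} = \frac{29170801}{14400}$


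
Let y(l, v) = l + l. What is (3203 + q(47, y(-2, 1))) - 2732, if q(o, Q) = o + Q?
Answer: 514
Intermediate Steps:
y(l, v) = 2*l
q(o, Q) = Q + o
(3203 + q(47, y(-2, 1))) - 2732 = (3203 + (2*(-2) + 47)) - 2732 = (3203 + (-4 + 47)) - 2732 = (3203 + 43) - 2732 = 3246 - 2732 = 514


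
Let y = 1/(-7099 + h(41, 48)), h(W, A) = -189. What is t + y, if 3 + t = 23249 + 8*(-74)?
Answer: 165102351/7288 ≈ 22654.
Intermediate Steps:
y = -1/7288 (y = 1/(-7099 - 189) = 1/(-7288) = -1/7288 ≈ -0.00013721)
t = 22654 (t = -3 + (23249 + 8*(-74)) = -3 + (23249 - 592) = -3 + 22657 = 22654)
t + y = 22654 - 1/7288 = 165102351/7288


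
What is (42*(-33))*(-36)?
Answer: 49896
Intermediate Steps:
(42*(-33))*(-36) = -1386*(-36) = 49896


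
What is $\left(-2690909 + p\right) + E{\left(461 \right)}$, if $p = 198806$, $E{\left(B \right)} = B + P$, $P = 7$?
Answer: $-2491635$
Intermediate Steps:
$E{\left(B \right)} = 7 + B$ ($E{\left(B \right)} = B + 7 = 7 + B$)
$\left(-2690909 + p\right) + E{\left(461 \right)} = \left(-2690909 + 198806\right) + \left(7 + 461\right) = -2492103 + 468 = -2491635$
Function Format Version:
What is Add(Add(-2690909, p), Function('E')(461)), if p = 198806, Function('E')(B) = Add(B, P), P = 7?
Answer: -2491635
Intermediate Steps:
Function('E')(B) = Add(7, B) (Function('E')(B) = Add(B, 7) = Add(7, B))
Add(Add(-2690909, p), Function('E')(461)) = Add(Add(-2690909, 198806), Add(7, 461)) = Add(-2492103, 468) = -2491635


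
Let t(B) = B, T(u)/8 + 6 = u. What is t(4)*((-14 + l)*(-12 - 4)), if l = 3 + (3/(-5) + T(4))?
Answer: 8832/5 ≈ 1766.4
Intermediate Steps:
T(u) = -48 + 8*u
l = -68/5 (l = 3 + (3/(-5) + (-48 + 8*4)) = 3 + (3*(-⅕) + (-48 + 32)) = 3 + (-⅗ - 16) = 3 - 83/5 = -68/5 ≈ -13.600)
t(4)*((-14 + l)*(-12 - 4)) = 4*((-14 - 68/5)*(-12 - 4)) = 4*(-138/5*(-16)) = 4*(2208/5) = 8832/5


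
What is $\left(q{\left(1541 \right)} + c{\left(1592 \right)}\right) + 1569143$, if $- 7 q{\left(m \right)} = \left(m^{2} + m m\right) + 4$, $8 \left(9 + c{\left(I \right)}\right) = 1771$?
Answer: $\frac{49888973}{56} \approx 8.9087 \cdot 10^{5}$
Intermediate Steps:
$c{\left(I \right)} = \frac{1699}{8}$ ($c{\left(I \right)} = -9 + \frac{1}{8} \cdot 1771 = -9 + \frac{1771}{8} = \frac{1699}{8}$)
$q{\left(m \right)} = - \frac{4}{7} - \frac{2 m^{2}}{7}$ ($q{\left(m \right)} = - \frac{\left(m^{2} + m m\right) + 4}{7} = - \frac{\left(m^{2} + m^{2}\right) + 4}{7} = - \frac{2 m^{2} + 4}{7} = - \frac{4 + 2 m^{2}}{7} = - \frac{4}{7} - \frac{2 m^{2}}{7}$)
$\left(q{\left(1541 \right)} + c{\left(1592 \right)}\right) + 1569143 = \left(\left(- \frac{4}{7} - \frac{2 \cdot 1541^{2}}{7}\right) + \frac{1699}{8}\right) + 1569143 = \left(\left(- \frac{4}{7} - \frac{4749362}{7}\right) + \frac{1699}{8}\right) + 1569143 = \left(- \frac{4749366}{7} + \frac{1699}{8}\right) + 1569143 = - \frac{37983035}{56} + 1569143 = \frac{49888973}{56}$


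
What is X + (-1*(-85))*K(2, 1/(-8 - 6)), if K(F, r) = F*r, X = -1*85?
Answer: -680/7 ≈ -97.143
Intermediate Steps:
X = -85
X + (-1*(-85))*K(2, 1/(-8 - 6)) = -85 + (-1*(-85))*(2/(-8 - 6)) = -85 + 85*(2/(-14)) = -85 + 85*(2*(-1/14)) = -85 + 85*(-⅐) = -85 - 85/7 = -680/7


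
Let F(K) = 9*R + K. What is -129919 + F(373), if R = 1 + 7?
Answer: -129474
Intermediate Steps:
R = 8
F(K) = 72 + K (F(K) = 9*8 + K = 72 + K)
-129919 + F(373) = -129919 + (72 + 373) = -129919 + 445 = -129474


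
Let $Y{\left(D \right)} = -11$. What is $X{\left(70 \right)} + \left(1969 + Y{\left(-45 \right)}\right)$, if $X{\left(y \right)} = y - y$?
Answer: $1958$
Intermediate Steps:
$X{\left(y \right)} = 0$
$X{\left(70 \right)} + \left(1969 + Y{\left(-45 \right)}\right) = 0 + \left(1969 - 11\right) = 0 + 1958 = 1958$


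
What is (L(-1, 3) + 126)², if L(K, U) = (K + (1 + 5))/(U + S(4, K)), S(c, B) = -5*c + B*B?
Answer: 4044121/256 ≈ 15797.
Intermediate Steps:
S(c, B) = B² - 5*c (S(c, B) = -5*c + B² = B² - 5*c)
L(K, U) = (6 + K)/(-20 + U + K²) (L(K, U) = (K + (1 + 5))/(U + (K² - 5*4)) = (K + 6)/(U + (K² - 20)) = (6 + K)/(U + (-20 + K²)) = (6 + K)/(-20 + U + K²))
(L(-1, 3) + 126)² = ((6 - 1)/(-20 + 3 + (-1)²) + 126)² = (5/(-20 + 3 + 1) + 126)² = (5/(-16) + 126)² = (-1/16*5 + 126)² = (-5/16 + 126)² = (2011/16)² = 4044121/256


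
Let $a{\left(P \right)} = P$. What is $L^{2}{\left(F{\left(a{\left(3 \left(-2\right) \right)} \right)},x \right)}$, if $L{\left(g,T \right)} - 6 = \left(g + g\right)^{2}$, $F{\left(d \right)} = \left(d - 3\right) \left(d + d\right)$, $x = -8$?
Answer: $2177342244$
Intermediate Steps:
$F{\left(d \right)} = 2 d \left(-3 + d\right)$ ($F{\left(d \right)} = \left(-3 + d\right) 2 d = 2 d \left(-3 + d\right)$)
$L{\left(g,T \right)} = 6 + 4 g^{2}$ ($L{\left(g,T \right)} = 6 + \left(g + g\right)^{2} = 6 + \left(2 g\right)^{2} = 6 + 4 g^{2}$)
$L^{2}{\left(F{\left(a{\left(3 \left(-2\right) \right)} \right)},x \right)} = \left(6 + 4 \left(2 \cdot 3 \left(-2\right) \left(-3 + 3 \left(-2\right)\right)\right)^{2}\right)^{2} = \left(6 + 4 \left(2 \left(-6\right) \left(-3 - 6\right)\right)^{2}\right)^{2} = \left(6 + 4 \left(2 \left(-6\right) \left(-9\right)\right)^{2}\right)^{2} = \left(6 + 4 \cdot 108^{2}\right)^{2} = \left(6 + 4 \cdot 11664\right)^{2} = \left(6 + 46656\right)^{2} = 46662^{2} = 2177342244$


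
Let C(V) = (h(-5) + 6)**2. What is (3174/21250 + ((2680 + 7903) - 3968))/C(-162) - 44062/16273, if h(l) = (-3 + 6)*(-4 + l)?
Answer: 312435150292/25416391875 ≈ 12.293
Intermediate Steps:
h(l) = -12 + 3*l (h(l) = 3*(-4 + l) = -12 + 3*l)
C(V) = 441 (C(V) = ((-12 + 3*(-5)) + 6)**2 = ((-12 - 15) + 6)**2 = (-27 + 6)**2 = (-21)**2 = 441)
(3174/21250 + ((2680 + 7903) - 3968))/C(-162) - 44062/16273 = (3174/21250 + ((2680 + 7903) - 3968))/441 - 44062/16273 = (3174*(1/21250) + (10583 - 3968))*(1/441) - 44062*1/16273 = (1587/10625 + 6615)*(1/441) - 44062/16273 = (70285962/10625)*(1/441) - 44062/16273 = 23428654/1561875 - 44062/16273 = 312435150292/25416391875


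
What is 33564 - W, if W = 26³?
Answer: 15988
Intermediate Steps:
W = 17576
33564 - W = 33564 - 1*17576 = 33564 - 17576 = 15988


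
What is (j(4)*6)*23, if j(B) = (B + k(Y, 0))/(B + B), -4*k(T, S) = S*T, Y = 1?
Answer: 69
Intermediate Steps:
k(T, S) = -S*T/4
j(B) = ½ (j(B) = (B - ¼*0*1)/(B + B) = (B + 0)/((2*B)) = B*(1/(2*B)) = ½)
(j(4)*6)*23 = ((½)*6)*23 = 3*23 = 69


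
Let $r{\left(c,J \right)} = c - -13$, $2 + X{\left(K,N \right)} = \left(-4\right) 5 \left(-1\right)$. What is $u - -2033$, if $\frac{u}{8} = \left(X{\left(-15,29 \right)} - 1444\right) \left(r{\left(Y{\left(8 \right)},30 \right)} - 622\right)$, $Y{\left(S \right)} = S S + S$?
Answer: $6128129$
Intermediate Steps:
$Y{\left(S \right)} = S + S^{2}$ ($Y{\left(S \right)} = S^{2} + S = S + S^{2}$)
$X{\left(K,N \right)} = 18$ ($X{\left(K,N \right)} = -2 + \left(-4\right) 5 \left(-1\right) = -2 - -20 = -2 + 20 = 18$)
$r{\left(c,J \right)} = 13 + c$ ($r{\left(c,J \right)} = c + 13 = 13 + c$)
$u = 6126096$ ($u = 8 \left(18 - 1444\right) \left(\left(13 + 8 \left(1 + 8\right)\right) - 622\right) = 8 \left(- 1426 \left(\left(13 + 8 \cdot 9\right) - 622\right)\right) = 8 \left(- 1426 \left(\left(13 + 72\right) - 622\right)\right) = 8 \left(- 1426 \left(85 - 622\right)\right) = 8 \left(\left(-1426\right) \left(-537\right)\right) = 8 \cdot 765762 = 6126096$)
$u - -2033 = 6126096 - -2033 = 6126096 + 2033 = 6128129$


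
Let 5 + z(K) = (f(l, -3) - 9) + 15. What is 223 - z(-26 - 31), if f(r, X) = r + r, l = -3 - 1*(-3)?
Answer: 222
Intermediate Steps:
l = 0 (l = -3 + 3 = 0)
f(r, X) = 2*r
z(K) = 1 (z(K) = -5 + ((2*0 - 9) + 15) = -5 + ((0 - 9) + 15) = -5 + (-9 + 15) = -5 + 6 = 1)
223 - z(-26 - 31) = 223 - 1*1 = 223 - 1 = 222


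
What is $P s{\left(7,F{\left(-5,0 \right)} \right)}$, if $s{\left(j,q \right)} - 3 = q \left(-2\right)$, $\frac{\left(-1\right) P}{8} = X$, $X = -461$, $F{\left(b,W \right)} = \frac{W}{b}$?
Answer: $11064$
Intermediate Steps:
$P = 3688$ ($P = \left(-8\right) \left(-461\right) = 3688$)
$s{\left(j,q \right)} = 3 - 2 q$ ($s{\left(j,q \right)} = 3 + q \left(-2\right) = 3 - 2 q$)
$P s{\left(7,F{\left(-5,0 \right)} \right)} = 3688 \left(3 - 2 \frac{0}{-5}\right) = 3688 \left(3 - 2 \cdot 0 \left(- \frac{1}{5}\right)\right) = 3688 \left(3 - 0\right) = 3688 \left(3 + 0\right) = 3688 \cdot 3 = 11064$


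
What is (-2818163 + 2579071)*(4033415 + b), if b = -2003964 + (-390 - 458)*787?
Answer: -325661235900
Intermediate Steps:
b = -2671340 (b = -2003964 - 848*787 = -2003964 - 667376 = -2671340)
(-2818163 + 2579071)*(4033415 + b) = (-2818163 + 2579071)*(4033415 - 2671340) = -239092*1362075 = -325661235900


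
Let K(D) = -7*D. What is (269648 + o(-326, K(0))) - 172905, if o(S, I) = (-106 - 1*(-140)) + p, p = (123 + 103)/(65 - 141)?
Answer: 3677413/38 ≈ 96774.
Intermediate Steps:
p = -113/38 (p = 226/(-76) = 226*(-1/76) = -113/38 ≈ -2.9737)
o(S, I) = 1179/38 (o(S, I) = (-106 - 1*(-140)) - 113/38 = (-106 + 140) - 113/38 = 34 - 113/38 = 1179/38)
(269648 + o(-326, K(0))) - 172905 = (269648 + 1179/38) - 172905 = 10247803/38 - 172905 = 3677413/38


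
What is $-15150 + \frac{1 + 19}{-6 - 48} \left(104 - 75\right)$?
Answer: $- \frac{409340}{27} \approx -15161.0$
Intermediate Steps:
$-15150 + \frac{1 + 19}{-6 - 48} \left(104 - 75\right) = -15150 + \frac{20}{-54} \cdot 29 = -15150 + 20 \left(- \frac{1}{54}\right) 29 = -15150 - \frac{290}{27} = - \frac{409340}{27}$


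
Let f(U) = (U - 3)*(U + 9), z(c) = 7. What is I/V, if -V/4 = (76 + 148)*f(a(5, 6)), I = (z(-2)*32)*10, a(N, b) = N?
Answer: -5/56 ≈ -0.089286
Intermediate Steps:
f(U) = (-3 + U)*(9 + U)
I = 2240 (I = (7*32)*10 = 224*10 = 2240)
V = -25088 (V = -4*(76 + 148)*(-27 + 5**2 + 6*5) = -896*(-27 + 25 + 30) = -896*28 = -4*6272 = -25088)
I/V = 2240/(-25088) = 2240*(-1/25088) = -5/56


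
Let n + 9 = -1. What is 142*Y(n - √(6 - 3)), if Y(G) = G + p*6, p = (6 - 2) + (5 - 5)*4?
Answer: 1988 - 142*√3 ≈ 1742.0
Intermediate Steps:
n = -10 (n = -9 - 1 = -10)
p = 4 (p = 4 + 0*4 = 4 + 0 = 4)
Y(G) = 24 + G (Y(G) = G + 4*6 = G + 24 = 24 + G)
142*Y(n - √(6 - 3)) = 142*(24 + (-10 - √(6 - 3))) = 142*(24 + (-10 - √3)) = 142*(14 - √3) = 1988 - 142*√3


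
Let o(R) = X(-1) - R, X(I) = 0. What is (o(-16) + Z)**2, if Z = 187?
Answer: 41209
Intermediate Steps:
o(R) = -R (o(R) = 0 - R = -R)
(o(-16) + Z)**2 = (-1*(-16) + 187)**2 = (16 + 187)**2 = 203**2 = 41209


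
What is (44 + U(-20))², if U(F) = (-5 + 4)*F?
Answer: 4096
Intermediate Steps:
U(F) = -F
(44 + U(-20))² = (44 - 1*(-20))² = (44 + 20)² = 64² = 4096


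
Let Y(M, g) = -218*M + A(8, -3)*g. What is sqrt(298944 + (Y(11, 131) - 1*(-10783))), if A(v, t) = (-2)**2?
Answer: sqrt(307853) ≈ 554.84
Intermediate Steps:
A(v, t) = 4
Y(M, g) = -218*M + 4*g
sqrt(298944 + (Y(11, 131) - 1*(-10783))) = sqrt(298944 + ((-218*11 + 4*131) - 1*(-10783))) = sqrt(298944 + ((-2398 + 524) + 10783)) = sqrt(298944 + (-1874 + 10783)) = sqrt(298944 + 8909) = sqrt(307853)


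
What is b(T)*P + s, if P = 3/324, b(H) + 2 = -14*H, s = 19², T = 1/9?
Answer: 87715/243 ≈ 360.97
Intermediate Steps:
T = ⅑ ≈ 0.11111
s = 361
b(H) = -2 - 14*H
P = 1/108 (P = 3*(1/324) = 1/108 ≈ 0.0092593)
b(T)*P + s = (-2 - 14*⅑)*(1/108) + 361 = (-2 - 14/9)*(1/108) + 361 = -32/9*1/108 + 361 = -8/243 + 361 = 87715/243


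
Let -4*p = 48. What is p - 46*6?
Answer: -288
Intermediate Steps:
p = -12 (p = -¼*48 = -12)
p - 46*6 = -12 - 46*6 = -12 - 276 = -288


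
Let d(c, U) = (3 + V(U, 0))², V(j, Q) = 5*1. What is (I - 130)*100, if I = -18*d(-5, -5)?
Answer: -128200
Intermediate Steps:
V(j, Q) = 5
d(c, U) = 64 (d(c, U) = (3 + 5)² = 8² = 64)
I = -1152 (I = -18*64 = -1152)
(I - 130)*100 = (-1152 - 130)*100 = -1282*100 = -128200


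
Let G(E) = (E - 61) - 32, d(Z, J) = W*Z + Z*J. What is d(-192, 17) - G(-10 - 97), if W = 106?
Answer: -23416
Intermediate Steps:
d(Z, J) = 106*Z + J*Z (d(Z, J) = 106*Z + Z*J = 106*Z + J*Z)
G(E) = -93 + E (G(E) = (-61 + E) - 32 = -93 + E)
d(-192, 17) - G(-10 - 97) = -192*(106 + 17) - (-93 + (-10 - 97)) = -192*123 - (-93 - 107) = -23616 - 1*(-200) = -23616 + 200 = -23416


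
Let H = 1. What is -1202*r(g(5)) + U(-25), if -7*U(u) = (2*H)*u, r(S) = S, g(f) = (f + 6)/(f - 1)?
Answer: -46177/14 ≈ -3298.4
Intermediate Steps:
g(f) = (6 + f)/(-1 + f)
U(u) = -2*u/7 (U(u) = -2*1*u/7 = -2*u/7)
-1202*r(g(5)) + U(-25) = -1202*(6 + 5)/(-1 + 5) - 2/7*(-25) = -1202*11/4 + 50/7 = -6611/2 + 50/7 = -46177/14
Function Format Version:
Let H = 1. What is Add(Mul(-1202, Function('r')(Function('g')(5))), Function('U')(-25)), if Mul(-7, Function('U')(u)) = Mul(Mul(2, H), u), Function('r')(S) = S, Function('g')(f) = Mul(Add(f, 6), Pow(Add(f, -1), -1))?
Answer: Rational(-46177, 14) ≈ -3298.4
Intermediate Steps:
Function('g')(f) = Mul(Pow(Add(-1, f), -1), Add(6, f)) (Function('g')(f) = Mul(Add(6, f), Pow(Add(-1, f), -1)) = Mul(Pow(Add(-1, f), -1), Add(6, f)))
Function('U')(u) = Mul(Rational(-2, 7), u) (Function('U')(u) = Mul(Rational(-1, 7), Mul(Mul(2, 1), u)) = Mul(Rational(-1, 7), Mul(2, u)) = Mul(Rational(-2, 7), u))
Add(Mul(-1202, Function('r')(Function('g')(5))), Function('U')(-25)) = Add(Mul(-1202, Mul(Pow(Add(-1, 5), -1), Add(6, 5))), Mul(Rational(-2, 7), -25)) = Add(Mul(-1202, Mul(Pow(4, -1), 11)), Rational(50, 7)) = Add(Mul(-1202, Mul(Rational(1, 4), 11)), Rational(50, 7)) = Add(Mul(-1202, Rational(11, 4)), Rational(50, 7)) = Add(Rational(-6611, 2), Rational(50, 7)) = Rational(-46177, 14)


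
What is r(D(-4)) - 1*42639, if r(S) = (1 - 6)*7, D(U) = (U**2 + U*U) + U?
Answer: -42674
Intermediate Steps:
D(U) = U + 2*U**2 (D(U) = (U**2 + U**2) + U = 2*U**2 + U = U + 2*U**2)
r(S) = -35 (r(S) = -5*7 = -35)
r(D(-4)) - 1*42639 = -35 - 1*42639 = -35 - 42639 = -42674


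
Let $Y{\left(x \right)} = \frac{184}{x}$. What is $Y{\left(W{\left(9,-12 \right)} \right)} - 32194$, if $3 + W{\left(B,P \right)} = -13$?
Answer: $- \frac{64411}{2} \approx -32206.0$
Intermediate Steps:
$W{\left(B,P \right)} = -16$ ($W{\left(B,P \right)} = -3 - 13 = -16$)
$Y{\left(W{\left(9,-12 \right)} \right)} - 32194 = \frac{184}{-16} - 32194 = 184 \left(- \frac{1}{16}\right) - 32194 = - \frac{23}{2} - 32194 = - \frac{64411}{2}$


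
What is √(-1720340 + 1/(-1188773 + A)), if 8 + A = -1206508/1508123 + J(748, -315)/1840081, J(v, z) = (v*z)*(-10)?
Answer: I*√2080283602947371500945173296967966648771917/1099649115644789217 ≈ 1311.6*I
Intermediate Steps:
J(v, z) = -10*v*z
A = -20867180858252/2775068477963 (A = -8 + (-1206508/1508123 - 10*748*(-315)/1840081) = -8 + (-1206508*1/1508123 + 2356200*(1/1840081)) = -8 + (-1206508/1508123 + 2356200/1840081) = -8 + 1333366965452/2775068477963 = -20867180858252/2775068477963 ≈ -7.5195)
√(-1720340 + 1/(-1188773 + A)) = √(-1720340 + 1/(-1188773 - 20867180858252/2775068477963)) = √(-1720340 + 1/(-3298947346934367651/2775068477963)) = √(-1720340 - 2775068477963/3298947346934367651) = √(-5675311078827845113199303/3298947346934367651) = I*√2080283602947371500945173296967966648771917/1099649115644789217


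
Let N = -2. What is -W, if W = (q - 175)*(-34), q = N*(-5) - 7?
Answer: -5848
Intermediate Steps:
q = 3 (q = -2*(-5) - 7 = 10 - 7 = 3)
W = 5848 (W = (3 - 175)*(-34) = -172*(-34) = 5848)
-W = -1*5848 = -5848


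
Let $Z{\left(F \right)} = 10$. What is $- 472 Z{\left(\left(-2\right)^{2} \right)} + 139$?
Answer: $-4581$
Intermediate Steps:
$- 472 Z{\left(\left(-2\right)^{2} \right)} + 139 = \left(-472\right) 10 + 139 = -4720 + 139 = -4581$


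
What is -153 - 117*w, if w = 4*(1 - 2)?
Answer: 315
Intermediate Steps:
w = -4 (w = 4*(-1) = -4)
-153 - 117*w = -153 - 117*(-4) = -153 + 468 = 315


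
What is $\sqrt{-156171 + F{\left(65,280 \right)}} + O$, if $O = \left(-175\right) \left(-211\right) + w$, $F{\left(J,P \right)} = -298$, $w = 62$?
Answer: $36987 + i \sqrt{156469} \approx 36987.0 + 395.56 i$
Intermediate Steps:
$O = 36987$ ($O = \left(-175\right) \left(-211\right) + 62 = 36925 + 62 = 36987$)
$\sqrt{-156171 + F{\left(65,280 \right)}} + O = \sqrt{-156171 - 298} + 36987 = \sqrt{-156469} + 36987 = i \sqrt{156469} + 36987 = 36987 + i \sqrt{156469}$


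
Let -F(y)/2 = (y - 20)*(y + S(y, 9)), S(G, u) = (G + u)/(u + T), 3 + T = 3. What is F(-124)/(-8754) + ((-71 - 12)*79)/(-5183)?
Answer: 130784357/22685991 ≈ 5.7650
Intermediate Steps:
T = 0 (T = -3 + 3 = 0)
S(G, u) = (G + u)/u (S(G, u) = (G + u)/(u + 0) = (G + u)/u)
F(y) = -2*(1 + 10*y/9)*(-20 + y) (F(y) = -2*(y - 20)*(y + (y + 9)/9) = -2*(-20 + y)*(y + (9 + y)/9) = -2*(-20 + y)*(y + (1 + y/9)) = -2*(-20 + y)*(1 + 10*y/9) = -2*(1 + 10*y/9)*(-20 + y))
F(-124)/(-8754) + ((-71 - 12)*79)/(-5183) = (40 - 20/9*(-124)² + (382/9)*(-124))/(-8754) + ((-71 - 12)*79)/(-5183) = (40 - 20/9*15376 - 47368/9)*(-1/8754) - 83*79*(-1/5183) = (40 - 307520/9 - 47368/9)*(-1/8754) - 6557*(-1/5183) = -39392*(-1/8754) + 6557/5183 = 19696/4377 + 6557/5183 = 130784357/22685991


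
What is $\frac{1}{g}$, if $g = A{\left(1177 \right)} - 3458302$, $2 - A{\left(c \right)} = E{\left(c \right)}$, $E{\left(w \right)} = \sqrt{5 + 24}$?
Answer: $- \frac{3458300}{11959838889971} + \frac{\sqrt{29}}{11959838889971} \approx -2.8916 \cdot 10^{-7}$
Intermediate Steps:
$E{\left(w \right)} = \sqrt{29}$
$A{\left(c \right)} = 2 - \sqrt{29}$
$g = -3458300 - \sqrt{29}$ ($g = \left(2 - \sqrt{29}\right) - 3458302 = -3458300 - \sqrt{29} \approx -3.4583 \cdot 10^{6}$)
$\frac{1}{g} = \frac{1}{-3458300 - \sqrt{29}}$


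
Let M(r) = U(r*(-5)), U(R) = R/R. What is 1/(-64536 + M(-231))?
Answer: -1/64535 ≈ -1.5495e-5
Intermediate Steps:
U(R) = 1
M(r) = 1
1/(-64536 + M(-231)) = 1/(-64536 + 1) = 1/(-64535) = -1/64535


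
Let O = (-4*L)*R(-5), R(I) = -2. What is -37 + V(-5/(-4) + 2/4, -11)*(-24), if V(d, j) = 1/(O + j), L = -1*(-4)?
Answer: -267/7 ≈ -38.143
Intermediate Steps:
L = 4
O = 32 (O = -4*4*(-2) = -16*(-2) = 32)
V(d, j) = 1/(32 + j)
-37 + V(-5/(-4) + 2/4, -11)*(-24) = -37 - 24/(32 - 11) = -37 - 24/21 = -37 + (1/21)*(-24) = -37 - 8/7 = -267/7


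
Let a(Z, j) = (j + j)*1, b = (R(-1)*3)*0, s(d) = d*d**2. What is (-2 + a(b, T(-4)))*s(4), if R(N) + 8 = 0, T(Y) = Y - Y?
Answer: -128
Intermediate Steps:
T(Y) = 0
R(N) = -8 (R(N) = -8 + 0 = -8)
s(d) = d**3
b = 0 (b = -8*3*0 = -24*0 = 0)
a(Z, j) = 2*j (a(Z, j) = (2*j)*1 = 2*j)
(-2 + a(b, T(-4)))*s(4) = (-2 + 2*0)*4**3 = (-2 + 0)*64 = -2*64 = -128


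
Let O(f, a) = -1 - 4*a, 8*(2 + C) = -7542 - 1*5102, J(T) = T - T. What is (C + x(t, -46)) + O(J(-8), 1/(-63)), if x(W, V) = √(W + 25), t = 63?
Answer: -199513/126 + 2*√22 ≈ -1574.1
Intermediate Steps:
J(T) = 0
x(W, V) = √(25 + W)
C = -3165/2 (C = -2 + (-7542 - 1*5102)/8 = -2 + (-7542 - 5102)/8 = -2 + (⅛)*(-12644) = -2 - 3161/2 = -3165/2 ≈ -1582.5)
(C + x(t, -46)) + O(J(-8), 1/(-63)) = (-3165/2 + √(25 + 63)) + (-1 - 4/(-63)) = (-3165/2 + √88) + (-1 - 4*(-1/63)) = (-3165/2 + 2*√22) + (-1 + 4/63) = (-3165/2 + 2*√22) - 59/63 = -199513/126 + 2*√22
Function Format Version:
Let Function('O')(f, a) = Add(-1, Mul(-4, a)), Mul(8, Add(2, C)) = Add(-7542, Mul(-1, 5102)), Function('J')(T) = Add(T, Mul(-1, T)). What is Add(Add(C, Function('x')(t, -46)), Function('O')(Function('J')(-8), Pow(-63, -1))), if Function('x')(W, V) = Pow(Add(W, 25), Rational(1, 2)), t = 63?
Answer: Add(Rational(-199513, 126), Mul(2, Pow(22, Rational(1, 2)))) ≈ -1574.1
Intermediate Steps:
Function('J')(T) = 0
Function('x')(W, V) = Pow(Add(25, W), Rational(1, 2))
C = Rational(-3165, 2) (C = Add(-2, Mul(Rational(1, 8), Add(-7542, Mul(-1, 5102)))) = Add(-2, Mul(Rational(1, 8), Add(-7542, -5102))) = Add(-2, Mul(Rational(1, 8), -12644)) = Add(-2, Rational(-3161, 2)) = Rational(-3165, 2) ≈ -1582.5)
Add(Add(C, Function('x')(t, -46)), Function('O')(Function('J')(-8), Pow(-63, -1))) = Add(Add(Rational(-3165, 2), Pow(Add(25, 63), Rational(1, 2))), Add(-1, Mul(-4, Pow(-63, -1)))) = Add(Add(Rational(-3165, 2), Pow(88, Rational(1, 2))), Add(-1, Mul(-4, Rational(-1, 63)))) = Add(Add(Rational(-3165, 2), Mul(2, Pow(22, Rational(1, 2)))), Add(-1, Rational(4, 63))) = Add(Add(Rational(-3165, 2), Mul(2, Pow(22, Rational(1, 2)))), Rational(-59, 63)) = Add(Rational(-199513, 126), Mul(2, Pow(22, Rational(1, 2))))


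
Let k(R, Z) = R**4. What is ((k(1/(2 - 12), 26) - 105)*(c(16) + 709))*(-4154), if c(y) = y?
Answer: 63244589767/200 ≈ 3.1622e+8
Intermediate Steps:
((k(1/(2 - 12), 26) - 105)*(c(16) + 709))*(-4154) = (((1/(2 - 12))**4 - 105)*(16 + 709))*(-4154) = (((1/(-10))**4 - 105)*725)*(-4154) = (((-1/10)**4 - 105)*725)*(-4154) = ((1/10000 - 105)*725)*(-4154) = -1049999/10000*725*(-4154) = -30449971/400*(-4154) = 63244589767/200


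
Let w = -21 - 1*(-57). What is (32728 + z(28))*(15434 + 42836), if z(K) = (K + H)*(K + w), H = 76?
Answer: 2294905680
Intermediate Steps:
w = 36 (w = -21 + 57 = 36)
z(K) = (36 + K)*(76 + K) (z(K) = (K + 76)*(K + 36) = (76 + K)*(36 + K) = (36 + K)*(76 + K))
(32728 + z(28))*(15434 + 42836) = (32728 + (2736 + 28**2 + 112*28))*(15434 + 42836) = (32728 + (2736 + 784 + 3136))*58270 = (32728 + 6656)*58270 = 39384*58270 = 2294905680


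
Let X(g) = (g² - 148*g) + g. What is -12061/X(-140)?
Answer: -1723/5740 ≈ -0.30017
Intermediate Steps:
X(g) = g² - 147*g
-12061/X(-140) = -12061*(-1/(140*(-147 - 140))) = -12061/((-140*(-287))) = -12061/40180 = -12061*1/40180 = -1723/5740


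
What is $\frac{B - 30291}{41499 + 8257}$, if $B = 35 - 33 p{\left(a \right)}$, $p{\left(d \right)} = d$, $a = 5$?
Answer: $- \frac{30421}{49756} \approx -0.6114$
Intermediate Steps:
$B = -130$ ($B = 35 - 165 = -130$)
$\frac{B - 30291}{41499 + 8257} = \frac{-130 - 30291}{41499 + 8257} = - \frac{30421}{49756}$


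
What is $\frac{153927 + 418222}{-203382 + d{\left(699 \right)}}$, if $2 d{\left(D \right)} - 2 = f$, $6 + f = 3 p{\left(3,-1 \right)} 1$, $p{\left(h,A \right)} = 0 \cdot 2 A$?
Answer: $- \frac{572149}{203384} \approx -2.8131$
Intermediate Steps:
$p{\left(h,A \right)} = 0$ ($p{\left(h,A \right)} = 0 A = 0$)
$f = -6$ ($f = -6 + 3 \cdot 0 \cdot 1 = -6 + 0 \cdot 1 = -6 + 0 = -6$)
$d{\left(D \right)} = -2$ ($d{\left(D \right)} = 1 + \frac{1}{2} \left(-6\right) = 1 - 3 = -2$)
$\frac{153927 + 418222}{-203382 + d{\left(699 \right)}} = \frac{153927 + 418222}{-203382 - 2} = \frac{572149}{-203384} = 572149 \left(- \frac{1}{203384}\right) = - \frac{572149}{203384}$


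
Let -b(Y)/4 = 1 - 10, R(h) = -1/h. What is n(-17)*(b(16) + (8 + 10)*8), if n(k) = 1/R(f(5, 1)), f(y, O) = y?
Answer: -900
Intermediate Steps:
b(Y) = 36 (b(Y) = -4*(1 - 10) = -4*(-9) = 36)
n(k) = -5 (n(k) = 1/(-1/5) = 1/(-1*⅕) = 1/(-⅕) = -5)
n(-17)*(b(16) + (8 + 10)*8) = -5*(36 + (8 + 10)*8) = -5*(36 + 18*8) = -5*(36 + 144) = -5*180 = -900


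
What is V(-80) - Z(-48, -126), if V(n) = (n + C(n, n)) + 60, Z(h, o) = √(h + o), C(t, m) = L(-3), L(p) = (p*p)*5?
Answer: 25 - I*√174 ≈ 25.0 - 13.191*I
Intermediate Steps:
L(p) = 5*p² (L(p) = p²*5 = 5*p²)
C(t, m) = 45 (C(t, m) = 5*(-3)² = 5*9 = 45)
V(n) = 105 + n (V(n) = (n + 45) + 60 = (45 + n) + 60 = 105 + n)
V(-80) - Z(-48, -126) = (105 - 80) - √(-48 - 126) = 25 - √(-174) = 25 - I*√174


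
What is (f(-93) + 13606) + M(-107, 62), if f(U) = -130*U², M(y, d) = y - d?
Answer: -1110933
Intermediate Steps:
(f(-93) + 13606) + M(-107, 62) = (-130*(-93)² + 13606) + (-107 - 1*62) = (-130*8649 + 13606) + (-107 - 62) = (-1124370 + 13606) - 169 = -1110764 - 169 = -1110933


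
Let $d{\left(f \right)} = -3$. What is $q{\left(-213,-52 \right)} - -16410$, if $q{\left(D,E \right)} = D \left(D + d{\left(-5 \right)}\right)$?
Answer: $62418$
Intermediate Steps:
$q{\left(D,E \right)} = D \left(-3 + D\right)$ ($q{\left(D,E \right)} = D \left(D - 3\right) = D \left(-3 + D\right)$)
$q{\left(-213,-52 \right)} - -16410 = - 213 \left(-3 - 213\right) - -16410 = \left(-213\right) \left(-216\right) + 16410 = 46008 + 16410 = 62418$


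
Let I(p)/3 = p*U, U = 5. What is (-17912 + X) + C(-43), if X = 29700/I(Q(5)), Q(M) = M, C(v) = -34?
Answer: -17550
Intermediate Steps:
I(p) = 15*p (I(p) = 3*(p*5) = 3*(5*p) = 15*p)
X = 396 (X = 29700/((15*5)) = 29700/75 = 29700*(1/75) = 396)
(-17912 + X) + C(-43) = (-17912 + 396) - 34 = -17516 - 34 = -17550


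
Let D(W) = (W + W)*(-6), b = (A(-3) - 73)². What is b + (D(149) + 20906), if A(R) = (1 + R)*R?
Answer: 23607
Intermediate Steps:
A(R) = R*(1 + R)
b = 4489 (b = (-3*(1 - 3) - 73)² = (-3*(-2) - 73)² = (6 - 73)² = (-67)² = 4489)
D(W) = -12*W (D(W) = (2*W)*(-6) = -12*W)
b + (D(149) + 20906) = 4489 + (-12*149 + 20906) = 4489 + (-1788 + 20906) = 4489 + 19118 = 23607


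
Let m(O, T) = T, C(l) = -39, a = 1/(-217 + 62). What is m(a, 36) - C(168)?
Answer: 75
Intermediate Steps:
a = -1/155 (a = 1/(-155) = -1/155 ≈ -0.0064516)
m(a, 36) - C(168) = 36 - 1*(-39) = 36 + 39 = 75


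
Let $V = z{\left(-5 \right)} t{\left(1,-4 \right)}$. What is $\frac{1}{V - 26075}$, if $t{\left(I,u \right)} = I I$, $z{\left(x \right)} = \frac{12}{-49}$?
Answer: $- \frac{49}{1277687} \approx -3.8351 \cdot 10^{-5}$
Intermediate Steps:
$z{\left(x \right)} = - \frac{12}{49}$ ($z{\left(x \right)} = 12 \left(- \frac{1}{49}\right) = - \frac{12}{49}$)
$t{\left(I,u \right)} = I^{2}$
$V = - \frac{12}{49}$ ($V = - \frac{12 \cdot 1^{2}}{49} = \left(- \frac{12}{49}\right) 1 = - \frac{12}{49} \approx -0.2449$)
$\frac{1}{V - 26075} = \frac{1}{- \frac{12}{49} - 26075} = \frac{1}{- \frac{1277687}{49}} = - \frac{49}{1277687}$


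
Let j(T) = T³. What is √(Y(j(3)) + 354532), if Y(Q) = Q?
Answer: √354559 ≈ 595.45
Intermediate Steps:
√(Y(j(3)) + 354532) = √(3³ + 354532) = √(27 + 354532) = √354559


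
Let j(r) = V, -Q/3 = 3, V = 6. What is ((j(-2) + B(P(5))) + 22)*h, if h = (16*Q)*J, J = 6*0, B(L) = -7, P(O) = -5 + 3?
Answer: 0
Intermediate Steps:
Q = -9 (Q = -3*3 = -9)
j(r) = 6
P(O) = -2
J = 0
h = 0 (h = (16*(-9))*0 = -144*0 = 0)
((j(-2) + B(P(5))) + 22)*h = ((6 - 7) + 22)*0 = (-1 + 22)*0 = 21*0 = 0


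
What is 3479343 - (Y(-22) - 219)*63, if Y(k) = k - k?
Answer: 3493140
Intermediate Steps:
Y(k) = 0
3479343 - (Y(-22) - 219)*63 = 3479343 - (0 - 219)*63 = 3479343 - (-219)*63 = 3479343 - 1*(-13797) = 3479343 + 13797 = 3493140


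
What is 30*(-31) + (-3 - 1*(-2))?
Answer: -931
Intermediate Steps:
30*(-31) + (-3 - 1*(-2)) = -930 + (-3 + 2) = -930 - 1 = -931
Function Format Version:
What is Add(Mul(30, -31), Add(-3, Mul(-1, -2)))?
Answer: -931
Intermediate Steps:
Add(Mul(30, -31), Add(-3, Mul(-1, -2))) = Add(-930, Add(-3, 2)) = Add(-930, -1) = -931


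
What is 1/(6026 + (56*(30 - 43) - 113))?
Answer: 1/5185 ≈ 0.00019286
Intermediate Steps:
1/(6026 + (56*(30 - 43) - 113)) = 1/(6026 + (56*(-13) - 113)) = 1/(6026 + (-728 - 113)) = 1/(6026 - 841) = 1/5185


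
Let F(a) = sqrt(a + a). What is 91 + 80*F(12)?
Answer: 91 + 160*sqrt(6) ≈ 482.92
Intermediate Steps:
F(a) = sqrt(2)*sqrt(a) (F(a) = sqrt(2*a) = sqrt(2)*sqrt(a))
91 + 80*F(12) = 91 + 80*(sqrt(2)*sqrt(12)) = 91 + 80*(sqrt(2)*(2*sqrt(3))) = 91 + 80*(2*sqrt(6)) = 91 + 160*sqrt(6)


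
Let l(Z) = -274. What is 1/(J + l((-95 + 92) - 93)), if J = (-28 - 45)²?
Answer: 1/5055 ≈ 0.00019782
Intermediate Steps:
J = 5329 (J = (-73)² = 5329)
1/(J + l((-95 + 92) - 93)) = 1/(5329 - 274) = 1/5055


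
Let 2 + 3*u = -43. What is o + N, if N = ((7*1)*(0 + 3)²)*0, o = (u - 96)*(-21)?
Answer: 2331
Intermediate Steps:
u = -15 (u = -⅔ + (⅓)*(-43) = -⅔ - 43/3 = -15)
o = 2331 (o = (-15 - 96)*(-21) = -111*(-21) = 2331)
N = 0 (N = (7*3²)*0 = (7*9)*0 = 63*0 = 0)
o + N = 2331 + 0 = 2331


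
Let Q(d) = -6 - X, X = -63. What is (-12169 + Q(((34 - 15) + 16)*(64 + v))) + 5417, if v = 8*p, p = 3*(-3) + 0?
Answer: -6695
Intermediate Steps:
p = -9 (p = -9 + 0 = -9)
v = -72 (v = 8*(-9) = -72)
Q(d) = 57 (Q(d) = -6 - 1*(-63) = -6 + 63 = 57)
(-12169 + Q(((34 - 15) + 16)*(64 + v))) + 5417 = (-12169 + 57) + 5417 = -12112 + 5417 = -6695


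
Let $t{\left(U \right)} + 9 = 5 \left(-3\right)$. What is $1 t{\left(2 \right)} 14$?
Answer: $-336$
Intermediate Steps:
$t{\left(U \right)} = -24$ ($t{\left(U \right)} = -9 + 5 \left(-3\right) = -9 - 15 = -24$)
$1 t{\left(2 \right)} 14 = 1 \left(-24\right) 14 = \left(-24\right) 14 = -336$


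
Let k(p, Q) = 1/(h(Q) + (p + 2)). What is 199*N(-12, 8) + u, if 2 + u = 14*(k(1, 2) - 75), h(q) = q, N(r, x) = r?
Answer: -17186/5 ≈ -3437.2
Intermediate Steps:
k(p, Q) = 1/(2 + Q + p) (k(p, Q) = 1/(Q + (p + 2)) = 1/(Q + (2 + p)) = 1/(2 + Q + p))
u = -5246/5 (u = -2 + 14*(1/(2 + 2 + 1) - 75) = -2 + 14*(1/5 - 75) = -2 + 14*(-374/5) = -2 - 5236/5 = -5246/5 ≈ -1049.2)
199*N(-12, 8) + u = 199*(-12) - 5246/5 = -2388 - 5246/5 = -17186/5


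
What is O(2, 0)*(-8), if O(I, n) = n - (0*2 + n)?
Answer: 0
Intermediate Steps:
O(I, n) = 0 (O(I, n) = n - (0 + n) = n - n = 0)
O(2, 0)*(-8) = 0*(-8) = 0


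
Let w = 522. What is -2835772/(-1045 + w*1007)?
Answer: -2835772/524609 ≈ -5.4055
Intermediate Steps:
-2835772/(-1045 + w*1007) = -2835772/(-1045 + 522*1007) = -2835772/(-1045 + 525654) = -2835772/524609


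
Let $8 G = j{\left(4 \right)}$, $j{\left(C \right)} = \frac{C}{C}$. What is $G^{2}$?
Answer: $\frac{1}{64} \approx 0.015625$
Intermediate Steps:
$j{\left(C \right)} = 1$
$G = \frac{1}{8}$ ($G = \frac{1}{8} \cdot 1 = \frac{1}{8} \approx 0.125$)
$G^{2} = \left(\frac{1}{8}\right)^{2} = \frac{1}{64}$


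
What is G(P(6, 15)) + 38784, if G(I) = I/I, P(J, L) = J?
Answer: 38785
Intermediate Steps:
G(I) = 1
G(P(6, 15)) + 38784 = 1 + 38784 = 38785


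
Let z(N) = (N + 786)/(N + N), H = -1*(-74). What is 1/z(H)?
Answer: 37/215 ≈ 0.17209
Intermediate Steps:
H = 74
z(N) = (786 + N)/(2*N) (z(N) = (786 + N)/((2*N)) = (786 + N)*(1/(2*N)) = (786 + N)/(2*N))
1/z(H) = 1/((1/2)*(786 + 74)/74) = 1/((1/2)*(1/74)*860) = 1/(215/37) = 37/215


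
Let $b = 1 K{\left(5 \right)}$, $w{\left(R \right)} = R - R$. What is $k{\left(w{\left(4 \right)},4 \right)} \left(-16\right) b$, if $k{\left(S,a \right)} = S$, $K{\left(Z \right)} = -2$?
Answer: $0$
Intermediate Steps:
$w{\left(R \right)} = 0$
$b = -2$ ($b = 1 \left(-2\right) = -2$)
$k{\left(w{\left(4 \right)},4 \right)} \left(-16\right) b = 0 \left(-16\right) \left(-2\right) = 0 \left(-2\right) = 0$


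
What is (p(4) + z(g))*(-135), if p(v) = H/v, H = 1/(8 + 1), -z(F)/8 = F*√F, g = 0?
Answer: -15/4 ≈ -3.7500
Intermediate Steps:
z(F) = -8*F^(3/2) (z(F) = -8*F*√F = -8*F^(3/2))
H = ⅑ (H = 1/9 = ⅑ ≈ 0.11111)
p(v) = 1/(9*v)
(p(4) + z(g))*(-135) = ((⅑)/4 - 8*0^(3/2))*(-135) = ((⅑)*(¼) - 8*0)*(-135) = (1/36 + 0)*(-135) = (1/36)*(-135) = -15/4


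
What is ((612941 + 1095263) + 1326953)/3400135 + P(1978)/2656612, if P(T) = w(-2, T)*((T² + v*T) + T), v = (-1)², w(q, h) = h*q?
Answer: -13167928238859579/2258209860655 ≈ -5831.1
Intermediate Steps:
v = 1
P(T) = -2*T*(T² + 2*T) (P(T) = (T*(-2))*((T² + 1*T) + T) = (-2*T)*((T² + T) + T) = (-2*T)*((T + T²) + T) = (-2*T)*(T² + 2*T) = -2*T*(T² + 2*T))
((612941 + 1095263) + 1326953)/3400135 + P(1978)/2656612 = ((612941 + 1095263) + 1326953)/3400135 + (2*1978²*(-2 - 1*1978))/2656612 = (1708204 + 1326953)*(1/3400135) + (2*3912484*(-2 - 1978))*(1/2656612) = 3035157*(1/3400135) + (2*3912484*(-1980))*(1/2656612) = 3035157/3400135 - 15493436640*1/2656612 = 3035157/3400135 - 3873359160/664153 = -13167928238859579/2258209860655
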